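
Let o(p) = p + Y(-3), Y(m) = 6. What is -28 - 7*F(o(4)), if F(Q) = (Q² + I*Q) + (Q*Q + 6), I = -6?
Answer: -1050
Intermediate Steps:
o(p) = 6 + p (o(p) = p + 6 = 6 + p)
F(Q) = 6 - 6*Q + 2*Q² (F(Q) = (Q² - 6*Q) + (Q*Q + 6) = (Q² - 6*Q) + (Q² + 6) = (Q² - 6*Q) + (6 + Q²) = 6 - 6*Q + 2*Q²)
-28 - 7*F(o(4)) = -28 - 7*(6 - 6*(6 + 4) + 2*(6 + 4)²) = -28 - 7*(6 - 6*10 + 2*10²) = -28 - 7*(6 - 60 + 2*100) = -28 - 7*(6 - 60 + 200) = -28 - 7*146 = -28 - 1022 = -1050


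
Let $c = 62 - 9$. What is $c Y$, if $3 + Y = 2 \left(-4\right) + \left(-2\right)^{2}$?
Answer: $-371$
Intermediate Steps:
$Y = -7$ ($Y = -3 + \left(2 \left(-4\right) + \left(-2\right)^{2}\right) = -3 + \left(-8 + 4\right) = -3 - 4 = -7$)
$c = 53$
$c Y = 53 \left(-7\right) = -371$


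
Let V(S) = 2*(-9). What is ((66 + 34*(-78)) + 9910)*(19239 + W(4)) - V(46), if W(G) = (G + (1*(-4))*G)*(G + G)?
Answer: 140203350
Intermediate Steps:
W(G) = -6*G² (W(G) = (G - 4*G)*(2*G) = (-3*G)*(2*G) = -6*G²)
V(S) = -18
((66 + 34*(-78)) + 9910)*(19239 + W(4)) - V(46) = ((66 + 34*(-78)) + 9910)*(19239 - 6*4²) - 1*(-18) = ((66 - 2652) + 9910)*(19239 - 6*16) + 18 = (-2586 + 9910)*(19239 - 96) + 18 = 7324*19143 + 18 = 140203332 + 18 = 140203350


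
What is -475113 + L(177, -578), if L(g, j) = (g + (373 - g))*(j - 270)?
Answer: -791417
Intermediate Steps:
L(g, j) = -100710 + 373*j (L(g, j) = 373*(-270 + j) = -100710 + 373*j)
-475113 + L(177, -578) = -475113 + (-100710 + 373*(-578)) = -475113 + (-100710 - 215594) = -475113 - 316304 = -791417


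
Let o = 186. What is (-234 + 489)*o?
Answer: 47430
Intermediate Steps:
(-234 + 489)*o = (-234 + 489)*186 = 255*186 = 47430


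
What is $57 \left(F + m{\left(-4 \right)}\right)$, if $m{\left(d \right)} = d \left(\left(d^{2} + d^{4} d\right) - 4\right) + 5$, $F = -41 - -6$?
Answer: $229026$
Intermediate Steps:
$F = -35$ ($F = -41 + 6 = -35$)
$m{\left(d \right)} = 5 + d \left(-4 + d^{2} + d^{5}\right)$ ($m{\left(d \right)} = d \left(\left(d^{2} + d^{5}\right) - 4\right) + 5 = d \left(-4 + d^{2} + d^{5}\right) + 5 = 5 + d \left(-4 + d^{2} + d^{5}\right)$)
$57 \left(F + m{\left(-4 \right)}\right) = 57 \left(-35 + \left(5 + \left(-4\right)^{3} + \left(-4\right)^{6} - -16\right)\right) = 57 \left(-35 + \left(5 - 64 + 4096 + 16\right)\right) = 57 \left(-35 + 4053\right) = 57 \cdot 4018 = 229026$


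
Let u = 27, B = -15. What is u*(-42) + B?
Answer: -1149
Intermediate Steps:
u*(-42) + B = 27*(-42) - 15 = -1134 - 15 = -1149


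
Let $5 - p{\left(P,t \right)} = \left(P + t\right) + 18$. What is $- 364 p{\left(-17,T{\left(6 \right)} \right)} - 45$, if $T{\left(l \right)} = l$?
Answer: $683$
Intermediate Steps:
$p{\left(P,t \right)} = -13 - P - t$ ($p{\left(P,t \right)} = 5 - \left(\left(P + t\right) + 18\right) = 5 - \left(18 + P + t\right) = -13 - P - t$)
$- 364 p{\left(-17,T{\left(6 \right)} \right)} - 45 = - 364 \left(-13 - -17 - 6\right) - 45 = - 364 \left(-13 + 17 - 6\right) - 45 = \left(-364\right) \left(-2\right) - 45 = 728 - 45 = 683$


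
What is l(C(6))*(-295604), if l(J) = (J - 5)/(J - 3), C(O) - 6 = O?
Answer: -2069228/9 ≈ -2.2991e+5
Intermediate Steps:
C(O) = 6 + O
l(J) = (-5 + J)/(-3 + J)
l(C(6))*(-295604) = ((-5 + (6 + 6))/(-3 + (6 + 6)))*(-295604) = ((-5 + 12)/(-3 + 12))*(-295604) = (7/9)*(-295604) = -2069228/9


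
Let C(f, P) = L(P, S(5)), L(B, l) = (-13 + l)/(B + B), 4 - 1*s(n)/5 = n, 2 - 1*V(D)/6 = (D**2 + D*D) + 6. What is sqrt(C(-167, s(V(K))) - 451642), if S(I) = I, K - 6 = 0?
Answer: I*sqrt(5972965473)/115 ≈ 672.04*I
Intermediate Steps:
K = 6 (K = 6 + 0 = 6)
V(D) = -24 - 12*D**2 (V(D) = 12 - 6*((D**2 + D*D) + 6) = 12 - 6*((D**2 + D**2) + 6) = 12 - 6*(2*D**2 + 6) = 12 - 6*(6 + 2*D**2) = 12 + (-36 - 12*D**2) = -24 - 12*D**2)
s(n) = 20 - 5*n
L(B, l) = (-13 + l)/(2*B) (L(B, l) = (-13 + l)/((2*B)) = (-13 + l)*(1/(2*B)) = (-13 + l)/(2*B))
C(f, P) = -4/P (C(f, P) = (-13 + 5)/(2*P) = (1/2)*(-8)/P = -4/P)
sqrt(C(-167, s(V(K))) - 451642) = sqrt(-4/(20 - 5*(-24 - 12*6**2)) - 451642) = sqrt(-4/(20 - 5*(-24 - 12*36)) - 451642) = sqrt(-4/(20 - 5*(-24 - 432)) - 451642) = sqrt(-4/(20 - 5*(-456)) - 451642) = sqrt(-4/(20 + 2280) - 451642) = sqrt(-4/2300 - 451642) = sqrt(-4*1/2300 - 451642) = sqrt(-1/575 - 451642) = sqrt(-259694151/575) = I*sqrt(5972965473)/115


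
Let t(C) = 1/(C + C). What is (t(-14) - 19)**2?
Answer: 284089/784 ≈ 362.36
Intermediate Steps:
t(C) = 1/(2*C)
(t(-14) - 19)**2 = ((1/2)/(-14) - 19)**2 = ((1/2)*(-1/14) - 19)**2 = (-1/28 - 19)**2 = (-533/28)**2 = 284089/784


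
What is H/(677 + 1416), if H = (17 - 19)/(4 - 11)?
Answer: 2/14651 ≈ 0.00013651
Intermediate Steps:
H = 2/7 (H = -2/(-7) = -2*(-⅐) = 2/7 ≈ 0.28571)
H/(677 + 1416) = (2/7)/(677 + 1416) = (2/7)/2093 = (1/2093)*(2/7) = 2/14651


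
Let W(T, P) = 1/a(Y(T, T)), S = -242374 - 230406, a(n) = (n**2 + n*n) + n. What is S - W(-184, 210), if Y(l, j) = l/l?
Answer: -1418341/3 ≈ -4.7278e+5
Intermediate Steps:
Y(l, j) = 1
a(n) = n + 2*n**2 (a(n) = (n**2 + n**2) + n = 2*n**2 + n = n + 2*n**2)
S = -472780
W(T, P) = 1/3 (W(T, P) = 1/(1*(1 + 2*1)) = 1/(1*(1 + 2)) = 1/(1*3) = 1/3)
S - W(-184, 210) = -472780 - 1*1/3 = -472780 - 1/3 = -1418341/3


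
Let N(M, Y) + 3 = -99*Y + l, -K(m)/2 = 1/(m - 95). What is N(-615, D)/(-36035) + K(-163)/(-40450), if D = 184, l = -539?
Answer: 19576029173/37606486350 ≈ 0.52055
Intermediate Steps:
K(m) = -2/(-95 + m) (K(m) = -2/(m - 95) = -2/(-95 + m))
N(M, Y) = -542 - 99*Y (N(M, Y) = -3 + (-99*Y - 539) = -3 + (-539 - 99*Y) = -542 - 99*Y)
N(-615, D)/(-36035) + K(-163)/(-40450) = (-542 - 99*184)/(-36035) - 2/(-95 - 163)/(-40450) = (-542 - 18216)*(-1/36035) - 2/(-258)*(-1/40450) = -18758*(-1/36035) - 2*(-1/258)*(-1/40450) = 18758/36035 + (1/129)*(-1/40450) = 18758/36035 - 1/5218050 = 19576029173/37606486350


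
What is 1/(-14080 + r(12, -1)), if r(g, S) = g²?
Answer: -1/13936 ≈ -7.1757e-5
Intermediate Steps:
1/(-14080 + r(12, -1)) = 1/(-14080 + 12²) = 1/(-14080 + 144) = 1/(-13936) = -1/13936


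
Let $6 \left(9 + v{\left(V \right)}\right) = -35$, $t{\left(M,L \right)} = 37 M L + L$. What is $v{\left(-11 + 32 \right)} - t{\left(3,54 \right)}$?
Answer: $- \frac{36377}{6} \approx -6062.8$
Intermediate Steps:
$t{\left(M,L \right)} = L + 37 L M$ ($t{\left(M,L \right)} = 37 L M + L = L + 37 L M$)
$v{\left(V \right)} = - \frac{89}{6}$ ($v{\left(V \right)} = -9 + \frac{1}{6} \left(-35\right) = -9 - \frac{35}{6} = - \frac{89}{6}$)
$v{\left(-11 + 32 \right)} - t{\left(3,54 \right)} = - \frac{89}{6} - 54 \left(1 + 37 \cdot 3\right) = - \frac{89}{6} - 54 \left(1 + 111\right) = - \frac{89}{6} - 54 \cdot 112 = - \frac{89}{6} - 6048 = - \frac{36377}{6}$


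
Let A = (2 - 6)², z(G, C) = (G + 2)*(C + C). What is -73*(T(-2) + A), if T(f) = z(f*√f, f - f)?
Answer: -1168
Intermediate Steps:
z(G, C) = 2*C*(2 + G) (z(G, C) = (2 + G)*(2*C) = 2*C*(2 + G))
A = 16 (A = (-4)² = 16)
T(f) = 0 (T(f) = 2*(f - f)*(2 + f*√f) = 2*0*(2 + f^(3/2)) = 0)
-73*(T(-2) + A) = -73*(0 + 16) = -73*16 = -1168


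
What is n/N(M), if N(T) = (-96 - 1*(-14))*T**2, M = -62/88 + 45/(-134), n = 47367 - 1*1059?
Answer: -201224560416/385666049 ≈ -521.76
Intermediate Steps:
n = 46308 (n = 47367 - 1059 = 46308)
M = -3067/2948 (M = -62*1/88 + 45*(-1/134) = -31/44 - 45/134 = -3067/2948 ≈ -1.0404)
N(T) = -82*T**2 (N(T) = (-96 + 14)*T**2 = -82*T**2)
n/N(M) = 46308/((-82*(-3067/2948)**2)) = 46308/((-82*9406489/8690704)) = 46308/(-385666049/4345352) = 46308*(-4345352/385666049) = -201224560416/385666049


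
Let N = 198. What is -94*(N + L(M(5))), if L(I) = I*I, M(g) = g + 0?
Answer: -20962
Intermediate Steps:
M(g) = g
L(I) = I²
-94*(N + L(M(5))) = -94*(198 + 5²) = -94*(198 + 25) = -94*223 = -20962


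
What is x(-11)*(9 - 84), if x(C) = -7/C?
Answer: -525/11 ≈ -47.727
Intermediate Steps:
x(-11)*(9 - 84) = (-7/(-11))*(9 - 84) = -7*(-1/11)*(-75) = (7/11)*(-75) = -525/11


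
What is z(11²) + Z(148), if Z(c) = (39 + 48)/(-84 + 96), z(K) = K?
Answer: 513/4 ≈ 128.25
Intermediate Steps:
Z(c) = 29/4 (Z(c) = 87/12 = 87*(1/12) = 29/4)
z(11²) + Z(148) = 11² + 29/4 = 121 + 29/4 = 513/4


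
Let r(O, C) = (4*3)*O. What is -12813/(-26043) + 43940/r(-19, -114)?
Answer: -95117338/494817 ≈ -192.23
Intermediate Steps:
r(O, C) = 12*O
-12813/(-26043) + 43940/r(-19, -114) = -12813/(-26043) + 43940/((12*(-19))) = -12813*(-1/26043) + 43940/(-228) = 4271/8681 + 43940*(-1/228) = 4271/8681 - 10985/57 = -95117338/494817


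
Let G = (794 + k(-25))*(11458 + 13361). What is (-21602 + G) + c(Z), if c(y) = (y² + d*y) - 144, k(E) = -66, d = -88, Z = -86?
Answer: 18061450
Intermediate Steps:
G = 18068232 (G = (794 - 66)*(11458 + 13361) = 728*24819 = 18068232)
c(y) = -144 + y² - 88*y (c(y) = (y² - 88*y) - 144 = -144 + y² - 88*y)
(-21602 + G) + c(Z) = (-21602 + 18068232) + (-144 + (-86)² - 88*(-86)) = 18046630 + (-144 + 7396 + 7568) = 18046630 + 14820 = 18061450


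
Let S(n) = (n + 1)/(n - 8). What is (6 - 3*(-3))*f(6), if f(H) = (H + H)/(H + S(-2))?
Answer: 1800/61 ≈ 29.508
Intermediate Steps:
S(n) = (1 + n)/(-8 + n)
f(H) = 2*H/(⅒ + H) (f(H) = (H + H)/(H + (1 - 2)/(-8 - 2)) = (2*H)/(H - 1/(-10)) = (2*H)/(H - ⅒*(-1)) = (2*H)/(H + ⅒) = (2*H)/(⅒ + H) = 2*H/(⅒ + H))
(6 - 3*(-3))*f(6) = (6 - 3*(-3))*(20*6/(1 + 10*6)) = (6 + 9)*(20*6/(1 + 60)) = 15*(20*6/61) = 15*(20*6*(1/61)) = 15*(120/61) = 1800/61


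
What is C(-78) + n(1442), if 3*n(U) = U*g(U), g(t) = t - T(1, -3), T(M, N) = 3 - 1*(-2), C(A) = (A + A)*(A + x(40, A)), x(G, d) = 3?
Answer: 702418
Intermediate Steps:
C(A) = 2*A*(3 + A) (C(A) = (A + A)*(A + 3) = (2*A)*(3 + A) = 2*A*(3 + A))
T(M, N) = 5 (T(M, N) = 3 + 2 = 5)
g(t) = -5 + t (g(t) = t - 1*5 = t - 5 = -5 + t)
n(U) = U*(-5 + U)/3 (n(U) = (U*(-5 + U))/3 = U*(-5 + U)/3)
C(-78) + n(1442) = 2*(-78)*(3 - 78) + (1/3)*1442*(-5 + 1442) = 2*(-78)*(-75) + (1/3)*1442*1437 = 11700 + 690718 = 702418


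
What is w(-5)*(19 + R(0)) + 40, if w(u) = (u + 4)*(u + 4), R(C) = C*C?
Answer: 59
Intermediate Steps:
R(C) = C²
w(u) = (4 + u)² (w(u) = (4 + u)*(4 + u) = (4 + u)²)
w(-5)*(19 + R(0)) + 40 = (4 - 5)²*(19 + 0²) + 40 = (-1)²*(19 + 0) + 40 = 1*19 + 40 = 19 + 40 = 59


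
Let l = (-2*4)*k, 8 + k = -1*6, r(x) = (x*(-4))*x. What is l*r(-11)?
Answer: -54208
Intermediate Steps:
r(x) = -4*x**2 (r(x) = (-4*x)*x = -4*x**2)
k = -14 (k = -8 - 1*6 = -8 - 6 = -14)
l = 112 (l = -2*4*(-14) = -8*(-14) = 112)
l*r(-11) = 112*(-4*(-11)**2) = 112*(-4*121) = 112*(-484) = -54208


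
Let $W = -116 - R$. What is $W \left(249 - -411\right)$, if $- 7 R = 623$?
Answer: $-17820$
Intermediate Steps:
$R = -89$ ($R = \left(- \frac{1}{7}\right) 623 = -89$)
$W = -27$ ($W = -116 - -89 = -116 + 89 = -27$)
$W \left(249 - -411\right) = - 27 \left(249 - -411\right) = - 27 \left(249 + 411\right) = \left(-27\right) 660 = -17820$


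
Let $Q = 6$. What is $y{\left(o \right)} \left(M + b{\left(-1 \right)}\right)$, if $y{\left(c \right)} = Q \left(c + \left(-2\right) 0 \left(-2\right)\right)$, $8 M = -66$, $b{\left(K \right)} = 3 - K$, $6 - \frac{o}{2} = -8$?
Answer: $-714$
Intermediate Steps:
$o = 28$ ($o = 12 - -16 = 12 + 16 = 28$)
$M = - \frac{33}{4}$ ($M = \frac{1}{8} \left(-66\right) = - \frac{33}{4} \approx -8.25$)
$y{\left(c \right)} = 6 c$ ($y{\left(c \right)} = 6 \left(c + \left(-2\right) 0 \left(-2\right)\right) = 6 \left(c + 0 \left(-2\right)\right) = 6 \left(c + 0\right) = 6 c$)
$y{\left(o \right)} \left(M + b{\left(-1 \right)}\right) = 6 \cdot 28 \left(- \frac{33}{4} + \left(3 - -1\right)\right) = 168 \left(- \frac{33}{4} + \left(3 + 1\right)\right) = 168 \left(- \frac{33}{4} + 4\right) = 168 \left(- \frac{17}{4}\right) = -714$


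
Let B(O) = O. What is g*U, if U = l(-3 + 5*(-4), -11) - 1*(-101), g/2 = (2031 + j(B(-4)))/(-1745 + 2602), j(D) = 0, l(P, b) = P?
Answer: 316836/857 ≈ 369.70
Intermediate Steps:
g = 4062/857 (g = 2*((2031 + 0)/(-1745 + 2602)) = 2*(2031/857) = 4062/857 ≈ 4.7398)
U = 78 (U = (-3 + 5*(-4)) - 1*(-101) = (-3 - 20) + 101 = -23 + 101 = 78)
g*U = (4062/857)*78 = 316836/857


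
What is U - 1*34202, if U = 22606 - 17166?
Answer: -28762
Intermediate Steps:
U = 5440
U - 1*34202 = 5440 - 1*34202 = 5440 - 34202 = -28762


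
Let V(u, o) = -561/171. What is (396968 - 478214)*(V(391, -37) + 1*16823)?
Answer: -25964163368/19 ≈ -1.3665e+9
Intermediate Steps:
V(u, o) = -187/57 (V(u, o) = -561*1/171 = -187/57)
(396968 - 478214)*(V(391, -37) + 1*16823) = (396968 - 478214)*(-187/57 + 1*16823) = -81246*(-187/57 + 16823) = -81246*958724/57 = -25964163368/19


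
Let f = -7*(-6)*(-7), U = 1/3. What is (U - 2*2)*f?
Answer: 1078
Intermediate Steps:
U = 1/3 ≈ 0.33333
f = -294 (f = 42*(-7) = -294)
(U - 2*2)*f = (1/3 - 2*2)*(-294) = (1/3 - 4)*(-294) = -11/3*(-294) = 1078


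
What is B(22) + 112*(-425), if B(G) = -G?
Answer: -47622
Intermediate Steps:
B(22) + 112*(-425) = -1*22 + 112*(-425) = -22 - 47600 = -47622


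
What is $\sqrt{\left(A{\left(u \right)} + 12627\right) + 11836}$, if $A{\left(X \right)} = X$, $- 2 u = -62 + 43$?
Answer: $\frac{\sqrt{97890}}{2} \approx 156.44$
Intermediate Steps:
$u = \frac{19}{2}$ ($u = - \frac{-62 + 43}{2} = \left(- \frac{1}{2}\right) \left(-19\right) = \frac{19}{2} \approx 9.5$)
$\sqrt{\left(A{\left(u \right)} + 12627\right) + 11836} = \sqrt{\left(\frac{19}{2} + 12627\right) + 11836} = \sqrt{\frac{25273}{2} + 11836} = \sqrt{\frac{48945}{2}} = \frac{\sqrt{97890}}{2}$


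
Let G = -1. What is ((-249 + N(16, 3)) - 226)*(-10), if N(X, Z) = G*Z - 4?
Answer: 4820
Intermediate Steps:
N(X, Z) = -4 - Z (N(X, Z) = -Z - 4 = -4 - Z)
((-249 + N(16, 3)) - 226)*(-10) = ((-249 + (-4 - 1*3)) - 226)*(-10) = ((-249 + (-4 - 3)) - 226)*(-10) = ((-249 - 7) - 226)*(-10) = (-256 - 226)*(-10) = -482*(-10) = 4820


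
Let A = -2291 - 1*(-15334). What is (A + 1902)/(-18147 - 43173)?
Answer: -427/1752 ≈ -0.24372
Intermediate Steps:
A = 13043 (A = -2291 + 15334 = 13043)
(A + 1902)/(-18147 - 43173) = (13043 + 1902)/(-18147 - 43173) = 14945/(-61320) = 14945*(-1/61320) = -427/1752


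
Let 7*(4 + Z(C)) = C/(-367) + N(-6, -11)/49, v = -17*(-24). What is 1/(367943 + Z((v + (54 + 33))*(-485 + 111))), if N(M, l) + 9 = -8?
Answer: 125881/46325594390 ≈ 2.7173e-6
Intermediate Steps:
N(M, l) = -17 (N(M, l) = -9 - 8 = -17)
v = 408
Z(C) = -1389/343 - C/2569 (Z(C) = -4 + (C/(-367) - 17/49)/7 = -4 + (C*(-1/367) - 17*1/49)/7 = -4 + (-C/367 - 17/49)/7 = -4 + (-17/49 - C/367)/7 = -4 + (-17/343 - C/2569) = -1389/343 - C/2569)
1/(367943 + Z((v + (54 + 33))*(-485 + 111))) = 1/(367943 + (-1389/343 - (408 + (54 + 33))*(-485 + 111)/2569)) = 1/(367943 + (-1389/343 - (408 + 87)*(-374)/2569)) = 1/(367943 + (-1389/343 - 495*(-374)/2569)) = 1/(367943 + (-1389/343 - 1/2569*(-185130))) = 1/(367943 + (-1389/343 + 185130/2569)) = 1/(367943 + 8561607/125881) = 1/(46325594390/125881) = 125881/46325594390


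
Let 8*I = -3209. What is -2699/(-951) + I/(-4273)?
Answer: 95314375/32508984 ≈ 2.9319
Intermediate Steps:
I = -3209/8 (I = (⅛)*(-3209) = -3209/8 ≈ -401.13)
-2699/(-951) + I/(-4273) = -2699/(-951) - 3209/8/(-4273) = -2699*(-1/951) - 3209/8*(-1/4273) = 2699/951 + 3209/34184 = 95314375/32508984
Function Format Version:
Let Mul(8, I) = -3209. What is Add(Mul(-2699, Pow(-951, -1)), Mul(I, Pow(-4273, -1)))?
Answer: Rational(95314375, 32508984) ≈ 2.9319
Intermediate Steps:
I = Rational(-3209, 8) (I = Mul(Rational(1, 8), -3209) = Rational(-3209, 8) ≈ -401.13)
Add(Mul(-2699, Pow(-951, -1)), Mul(I, Pow(-4273, -1))) = Add(Mul(-2699, Pow(-951, -1)), Mul(Rational(-3209, 8), Pow(-4273, -1))) = Add(Mul(-2699, Rational(-1, 951)), Mul(Rational(-3209, 8), Rational(-1, 4273))) = Add(Rational(2699, 951), Rational(3209, 34184)) = Rational(95314375, 32508984)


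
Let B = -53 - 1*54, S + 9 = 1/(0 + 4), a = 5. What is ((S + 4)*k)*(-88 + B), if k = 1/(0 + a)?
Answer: 741/4 ≈ 185.25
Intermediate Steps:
S = -35/4 (S = -9 + 1/(0 + 4) = -9 + 1/4 = -9 + ¼ = -35/4 ≈ -8.7500)
B = -107 (B = -53 - 54 = -107)
k = ⅕ (k = 1/(0 + 5) = 1/5 = ⅕ ≈ 0.20000)
((S + 4)*k)*(-88 + B) = ((-35/4 + 4)*(⅕))*(-88 - 107) = -19/4*⅕*(-195) = -19/20*(-195) = 741/4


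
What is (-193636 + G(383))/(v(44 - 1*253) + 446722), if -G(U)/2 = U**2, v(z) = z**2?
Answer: -487014/490403 ≈ -0.99309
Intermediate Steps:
G(U) = -2*U**2
(-193636 + G(383))/(v(44 - 1*253) + 446722) = (-193636 - 2*383**2)/((44 - 1*253)**2 + 446722) = (-193636 - 2*146689)/((44 - 253)**2 + 446722) = (-193636 - 293378)/((-209)**2 + 446722) = -487014/(43681 + 446722) = -487014/490403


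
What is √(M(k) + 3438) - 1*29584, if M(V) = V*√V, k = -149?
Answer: -29584 + √(3438 - 149*I*√149) ≈ -29523.0 - 15.024*I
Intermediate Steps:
M(V) = V^(3/2)
√(M(k) + 3438) - 1*29584 = √((-149)^(3/2) + 3438) - 1*29584 = √(-149*I*√149 + 3438) - 29584 = √(3438 - 149*I*√149) - 29584 = -29584 + √(3438 - 149*I*√149)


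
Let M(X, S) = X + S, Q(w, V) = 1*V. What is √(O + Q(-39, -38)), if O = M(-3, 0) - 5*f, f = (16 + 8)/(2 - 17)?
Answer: I*√33 ≈ 5.7446*I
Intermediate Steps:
Q(w, V) = V
M(X, S) = S + X
f = -8/5 (f = 24/(-15) = 24*(-1/15) = -8/5 ≈ -1.6000)
O = 5 (O = (0 - 3) - 5*(-8/5) = -3 + 8 = 5)
√(O + Q(-39, -38)) = √(5 - 38) = √(-33) = I*√33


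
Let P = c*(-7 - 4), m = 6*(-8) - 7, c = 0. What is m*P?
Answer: 0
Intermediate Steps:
m = -55 (m = -48 - 7 = -55)
P = 0 (P = 0*(-7 - 4) = 0*(-11) = 0)
m*P = -55*0 = 0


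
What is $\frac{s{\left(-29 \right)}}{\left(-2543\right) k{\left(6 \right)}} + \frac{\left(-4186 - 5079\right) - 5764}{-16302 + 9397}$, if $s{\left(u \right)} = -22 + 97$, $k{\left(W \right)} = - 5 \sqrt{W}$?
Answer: $\frac{15029}{6905} + \frac{5 \sqrt{6}}{5086} \approx 2.1789$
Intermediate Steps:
$s{\left(u \right)} = 75$
$\frac{s{\left(-29 \right)}}{\left(-2543\right) k{\left(6 \right)}} + \frac{\left(-4186 - 5079\right) - 5764}{-16302 + 9397} = \frac{75}{\left(-2543\right) \left(- 5 \sqrt{6}\right)} + \frac{\left(-4186 - 5079\right) - 5764}{-16302 + 9397} = \frac{75}{12715 \sqrt{6}} + \frac{-9265 - 5764}{-6905} = 75 \frac{\sqrt{6}}{76290} - - \frac{15029}{6905} = \frac{5 \sqrt{6}}{5086} + \frac{15029}{6905} = \frac{15029}{6905} + \frac{5 \sqrt{6}}{5086}$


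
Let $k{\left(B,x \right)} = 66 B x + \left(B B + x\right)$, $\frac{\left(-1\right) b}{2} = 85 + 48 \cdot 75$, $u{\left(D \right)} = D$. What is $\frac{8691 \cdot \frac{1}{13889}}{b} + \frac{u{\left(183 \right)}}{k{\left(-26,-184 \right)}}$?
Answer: $\frac{140209001}{283951993820} \approx 0.00049378$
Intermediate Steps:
$b = -7370$ ($b = - 2 \left(85 + 48 \cdot 75\right) = - 2 \left(85 + 3600\right) = \left(-2\right) 3685 = -7370$)
$k{\left(B,x \right)} = x + B^{2} + 66 B x$ ($k{\left(B,x \right)} = 66 B x + \left(B^{2} + x\right) = 66 B x + \left(x + B^{2}\right) = x + B^{2} + 66 B x$)
$\frac{8691 \cdot \frac{1}{13889}}{b} + \frac{u{\left(183 \right)}}{k{\left(-26,-184 \right)}} = \frac{8691 \cdot \frac{1}{13889}}{-7370} + \frac{183}{-184 + \left(-26\right)^{2} + 66 \left(-26\right) \left(-184\right)} = 8691 \cdot \frac{1}{13889} \left(- \frac{1}{7370}\right) + \frac{183}{-184 + 676 + 315744} = \frac{8691}{13889} \left(- \frac{1}{7370}\right) + \frac{183}{316236} = - \frac{8691}{102361930} + 183 \cdot \frac{1}{316236} = - \frac{8691}{102361930} + \frac{61}{105412} = \frac{140209001}{283951993820}$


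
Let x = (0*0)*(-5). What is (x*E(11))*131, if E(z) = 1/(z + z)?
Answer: 0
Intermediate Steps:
E(z) = 1/(2*z)
x = 0 (x = 0*(-5) = 0)
(x*E(11))*131 = (0*((½)/11))*131 = (0*((½)*(1/11)))*131 = (0*(1/22))*131 = 0*131 = 0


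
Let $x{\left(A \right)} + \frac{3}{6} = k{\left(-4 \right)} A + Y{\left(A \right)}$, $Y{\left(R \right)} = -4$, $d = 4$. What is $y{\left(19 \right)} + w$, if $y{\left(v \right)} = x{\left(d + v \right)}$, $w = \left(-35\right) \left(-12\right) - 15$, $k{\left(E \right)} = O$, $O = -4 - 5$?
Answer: $\frac{387}{2} \approx 193.5$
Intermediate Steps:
$O = -9$
$k{\left(E \right)} = -9$
$w = 405$ ($w = 420 - 15 = 405$)
$x{\left(A \right)} = - \frac{9}{2} - 9 A$ ($x{\left(A \right)} = - \frac{1}{2} - \left(4 + 9 A\right) = - \frac{9}{2} - 9 A$)
$y{\left(v \right)} = - \frac{81}{2} - 9 v$ ($y{\left(v \right)} = - \frac{9}{2} - 9 \left(4 + v\right) = - \frac{9}{2} - \left(36 + 9 v\right) = - \frac{81}{2} - 9 v$)
$y{\left(19 \right)} + w = \left(- \frac{81}{2} - 171\right) + 405 = - \frac{423}{2} + 405 = \frac{387}{2}$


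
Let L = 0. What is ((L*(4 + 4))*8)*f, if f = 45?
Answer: 0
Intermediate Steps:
((L*(4 + 4))*8)*f = ((0*(4 + 4))*8)*45 = ((0*8)*8)*45 = (0*8)*45 = 0*45 = 0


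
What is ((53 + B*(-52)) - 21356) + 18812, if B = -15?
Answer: -1711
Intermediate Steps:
((53 + B*(-52)) - 21356) + 18812 = ((53 - 15*(-52)) - 21356) + 18812 = ((53 + 780) - 21356) + 18812 = (833 - 21356) + 18812 = -20523 + 18812 = -1711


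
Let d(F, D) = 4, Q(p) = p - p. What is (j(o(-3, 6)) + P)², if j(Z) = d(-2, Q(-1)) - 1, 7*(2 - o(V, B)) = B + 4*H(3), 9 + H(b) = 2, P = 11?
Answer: 196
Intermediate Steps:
Q(p) = 0
H(b) = -7 (H(b) = -9 + 2 = -7)
o(V, B) = 6 - B/7 (o(V, B) = 2 - (B + 4*(-7))/7 = 2 - (B - 28)/7 = 2 - (-28 + B)/7 = 2 + (4 - B/7) = 6 - B/7)
j(Z) = 3 (j(Z) = 4 - 1 = 3)
(j(o(-3, 6)) + P)² = (3 + 11)² = 14² = 196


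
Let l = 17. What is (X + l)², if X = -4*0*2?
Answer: 289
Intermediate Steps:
X = 0 (X = 0*2 = 0)
(X + l)² = (0 + 17)² = 17² = 289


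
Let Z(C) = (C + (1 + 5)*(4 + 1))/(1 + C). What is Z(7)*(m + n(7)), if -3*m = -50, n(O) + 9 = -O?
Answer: 37/12 ≈ 3.0833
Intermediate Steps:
n(O) = -9 - O
Z(C) = (30 + C)/(1 + C) (Z(C) = (C + 6*5)/(1 + C) = (C + 30)/(1 + C) = (30 + C)/(1 + C))
m = 50/3 (m = -⅓*(-50) = 50/3 ≈ 16.667)
Z(7)*(m + n(7)) = ((30 + 7)/(1 + 7))*(50/3 + (-9 - 1*7)) = (37/8)*(50/3 + (-9 - 7)) = ((⅛)*37)*(50/3 - 16) = (37/8)*(⅔) = 37/12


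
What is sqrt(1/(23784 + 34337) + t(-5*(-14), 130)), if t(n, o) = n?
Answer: sqrt(655023831)/3059 ≈ 8.3666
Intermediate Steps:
sqrt(1/(23784 + 34337) + t(-5*(-14), 130)) = sqrt(1/(23784 + 34337) - 5*(-14)) = sqrt(1/58121 + 70) = sqrt(4068471/58121) = sqrt(655023831)/3059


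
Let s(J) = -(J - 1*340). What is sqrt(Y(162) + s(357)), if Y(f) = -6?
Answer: I*sqrt(23) ≈ 4.7958*I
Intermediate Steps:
s(J) = 340 - J (s(J) = -(J - 340) = -(-340 + J) = 340 - J)
sqrt(Y(162) + s(357)) = sqrt(-6 + (340 - 1*357)) = sqrt(-6 + (340 - 357)) = sqrt(-6 - 17) = sqrt(-23) = I*sqrt(23)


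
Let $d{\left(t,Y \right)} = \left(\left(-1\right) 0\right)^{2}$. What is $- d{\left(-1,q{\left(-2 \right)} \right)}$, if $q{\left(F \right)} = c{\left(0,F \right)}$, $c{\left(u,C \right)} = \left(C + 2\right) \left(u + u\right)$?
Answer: $0$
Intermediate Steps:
$c{\left(u,C \right)} = 2 u \left(2 + C\right)$ ($c{\left(u,C \right)} = \left(2 + C\right) 2 u = 2 u \left(2 + C\right)$)
$q{\left(F \right)} = 0$ ($q{\left(F \right)} = 2 \cdot 0 \left(2 + F\right) = 0$)
$d{\left(t,Y \right)} = 0$ ($d{\left(t,Y \right)} = 0^{2} = 0$)
$- d{\left(-1,q{\left(-2 \right)} \right)} = \left(-1\right) 0 = 0$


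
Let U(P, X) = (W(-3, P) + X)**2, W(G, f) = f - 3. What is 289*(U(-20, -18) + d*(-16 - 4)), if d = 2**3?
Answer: 439569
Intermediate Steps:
d = 8
W(G, f) = -3 + f
U(P, X) = (-3 + P + X)**2 (U(P, X) = ((-3 + P) + X)**2 = (-3 + P + X)**2)
289*(U(-20, -18) + d*(-16 - 4)) = 289*((-3 - 20 - 18)**2 + 8*(-16 - 4)) = 289*((-41)**2 + 8*(-20)) = 289*(1681 - 160) = 289*1521 = 439569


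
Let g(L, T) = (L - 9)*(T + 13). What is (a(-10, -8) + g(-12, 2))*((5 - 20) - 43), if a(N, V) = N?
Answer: 18850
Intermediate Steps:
g(L, T) = (-9 + L)*(13 + T)
(a(-10, -8) + g(-12, 2))*((5 - 20) - 43) = (-10 + (-117 - 9*2 + 13*(-12) - 12*2))*((5 - 20) - 43) = (-10 + (-117 - 18 - 156 - 24))*(-15 - 43) = (-10 - 315)*(-58) = -325*(-58) = 18850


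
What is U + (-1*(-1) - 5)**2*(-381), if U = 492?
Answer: -5604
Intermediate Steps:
U + (-1*(-1) - 5)**2*(-381) = 492 + (-1*(-1) - 5)**2*(-381) = 492 + (1 - 5)**2*(-381) = 492 + (-4)**2*(-381) = 492 + 16*(-381) = 492 - 6096 = -5604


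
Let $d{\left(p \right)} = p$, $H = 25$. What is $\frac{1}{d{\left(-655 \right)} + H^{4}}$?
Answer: $\frac{1}{389970} \approx 2.5643 \cdot 10^{-6}$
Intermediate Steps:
$\frac{1}{d{\left(-655 \right)} + H^{4}} = \frac{1}{-655 + 25^{4}} = \frac{1}{-655 + 390625} = \frac{1}{389970}$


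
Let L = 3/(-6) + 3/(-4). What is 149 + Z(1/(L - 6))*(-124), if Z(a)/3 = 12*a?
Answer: 22177/29 ≈ 764.72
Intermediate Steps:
L = -5/4 (L = 3*(-⅙) + 3*(-¼) = -½ - ¾ = -5/4 ≈ -1.2500)
Z(a) = 36*a (Z(a) = 3*(12*a) = 36*a)
149 + Z(1/(L - 6))*(-124) = 149 + (36/(-5/4 - 6))*(-124) = 149 + (36/(-29/4))*(-124) = 149 + (36*(-4/29))*(-124) = 149 - 144/29*(-124) = 149 + 17856/29 = 22177/29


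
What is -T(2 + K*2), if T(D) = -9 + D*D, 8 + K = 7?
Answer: 9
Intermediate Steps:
K = -1 (K = -8 + 7 = -1)
T(D) = -9 + D²
-T(2 + K*2) = -(-9 + (2 - 1*2)²) = -(-9 + (2 - 2)²) = -(-9 + 0²) = -(-9 + 0) = -1*(-9) = 9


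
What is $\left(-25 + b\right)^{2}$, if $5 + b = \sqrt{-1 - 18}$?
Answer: $\left(30 - i \sqrt{19}\right)^{2} \approx 881.0 - 261.53 i$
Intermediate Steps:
$b = -5 + i \sqrt{19}$ ($b = -5 + \sqrt{-1 - 18} = -5 + \sqrt{-19} = -5 + i \sqrt{19} \approx -5.0 + 4.3589 i$)
$\left(-25 + b\right)^{2} = \left(-25 - \left(5 - i \sqrt{19}\right)\right)^{2} = \left(-30 + i \sqrt{19}\right)^{2}$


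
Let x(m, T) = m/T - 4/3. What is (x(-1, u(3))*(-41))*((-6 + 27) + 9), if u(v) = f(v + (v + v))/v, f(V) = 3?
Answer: 2870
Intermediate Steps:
u(v) = 3/v
x(m, T) = -4/3 + m/T (x(m, T) = m/T - 4*1/3 = m/T - 4/3 = -4/3 + m/T)
(x(-1, u(3))*(-41))*((-6 + 27) + 9) = ((-4/3 - 1/(3/3))*(-41))*((-6 + 27) + 9) = ((-4/3 - 1/(3*(1/3)))*(-41))*(21 + 9) = ((-4/3 - 1/1)*(-41))*30 = ((-4/3 - 1*1)*(-41))*30 = ((-4/3 - 1)*(-41))*30 = -7/3*(-41)*30 = (287/3)*30 = 2870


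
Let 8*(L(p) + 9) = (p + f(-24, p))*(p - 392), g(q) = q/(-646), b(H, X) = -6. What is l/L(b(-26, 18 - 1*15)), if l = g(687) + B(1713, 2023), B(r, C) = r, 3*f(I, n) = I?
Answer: 1105911/444125 ≈ 2.4901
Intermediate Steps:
f(I, n) = I/3
g(q) = -q/646 (g(q) = q*(-1/646) = -q/646)
L(p) = -9 + (-392 + p)*(-8 + p)/8 (L(p) = -9 + ((p + (⅓)*(-24))*(p - 392))/8 = -9 + ((p - 8)*(-392 + p))/8 = -9 + ((-8 + p)*(-392 + p))/8 = -9 + ((-392 + p)*(-8 + p))/8 = -9 + (-392 + p)*(-8 + p)/8)
l = 1105911/646 (l = -1/646*687 + 1713 = -687/646 + 1713 = 1105911/646 ≈ 1711.9)
l/L(b(-26, 18 - 1*15)) = 1105911/(646*(383 - 50*(-6) + (⅛)*(-6)²)) = 1105911/(646*(383 + 300 + (⅛)*36)) = 1105911/(646*(383 + 300 + 9/2)) = 1105911/(646*(1375/2)) = (1105911/646)*(2/1375) = 1105911/444125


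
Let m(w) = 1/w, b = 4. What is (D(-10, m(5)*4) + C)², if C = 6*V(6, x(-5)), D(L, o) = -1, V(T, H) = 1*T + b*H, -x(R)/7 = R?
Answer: 765625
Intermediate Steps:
m(w) = 1/w
x(R) = -7*R
V(T, H) = T + 4*H (V(T, H) = 1*T + 4*H = T + 4*H)
C = 876 (C = 6*(6 + 4*(-7*(-5))) = 6*(6 + 4*35) = 6*(6 + 140) = 6*146 = 876)
(D(-10, m(5)*4) + C)² = (-1 + 876)² = 875² = 765625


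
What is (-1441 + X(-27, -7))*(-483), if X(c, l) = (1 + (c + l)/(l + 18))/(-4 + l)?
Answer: 84205254/121 ≈ 6.9591e+5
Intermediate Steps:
X(c, l) = (1 + (c + l)/(18 + l))/(-4 + l)
(-1441 + X(-27, -7))*(-483) = (-1441 + (18 - 27 + 2*(-7))/(-72 + (-7)² + 14*(-7)))*(-483) = (-1441 + (18 - 27 - 14)/(-72 + 49 - 98))*(-483) = (-1441 - 23/(-121))*(-483) = (-1441 - 1/121*(-23))*(-483) = (-1441 + 23/121)*(-483) = -174338/121*(-483) = 84205254/121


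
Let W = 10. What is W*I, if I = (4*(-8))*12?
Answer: -3840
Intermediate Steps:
I = -384 (I = -32*12 = -384)
W*I = 10*(-384) = -3840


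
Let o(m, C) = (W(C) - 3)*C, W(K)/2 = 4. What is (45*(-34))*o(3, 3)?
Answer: -22950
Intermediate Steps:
W(K) = 8 (W(K) = 2*4 = 8)
o(m, C) = 5*C (o(m, C) = (8 - 3)*C = 5*C)
(45*(-34))*o(3, 3) = (45*(-34))*(5*3) = -1530*15 = -22950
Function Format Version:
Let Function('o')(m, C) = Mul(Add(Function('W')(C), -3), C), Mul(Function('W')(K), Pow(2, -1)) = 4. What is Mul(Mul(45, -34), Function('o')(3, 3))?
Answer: -22950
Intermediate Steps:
Function('W')(K) = 8 (Function('W')(K) = Mul(2, 4) = 8)
Function('o')(m, C) = Mul(5, C) (Function('o')(m, C) = Mul(Add(8, -3), C) = Mul(5, C))
Mul(Mul(45, -34), Function('o')(3, 3)) = Mul(Mul(45, -34), Mul(5, 3)) = Mul(-1530, 15) = -22950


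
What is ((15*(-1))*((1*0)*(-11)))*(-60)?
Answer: 0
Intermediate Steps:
((15*(-1))*((1*0)*(-11)))*(-60) = -0*(-11)*(-60) = -15*0*(-60) = 0*(-60) = 0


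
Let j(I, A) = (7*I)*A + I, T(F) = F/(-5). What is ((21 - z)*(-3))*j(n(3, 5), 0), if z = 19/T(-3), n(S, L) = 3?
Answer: 96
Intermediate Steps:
T(F) = -F/5 (T(F) = F*(-1/5) = -F/5)
j(I, A) = I + 7*A*I (j(I, A) = 7*A*I + I = I + 7*A*I)
z = 95/3 (z = 19/((-1/5*(-3))) = 19/(3/5) = 19*(5/3) = 95/3 ≈ 31.667)
((21 - z)*(-3))*j(n(3, 5), 0) = ((21 - 1*95/3)*(-3))*(3*(1 + 7*0)) = ((21 - 95/3)*(-3))*(3*(1 + 0)) = (-32/3*(-3))*(3*1) = 32*3 = 96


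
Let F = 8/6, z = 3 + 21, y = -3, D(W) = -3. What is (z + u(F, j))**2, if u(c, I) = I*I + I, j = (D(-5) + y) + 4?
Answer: 676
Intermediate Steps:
z = 24
F = 4/3 (F = 8*(1/6) = 4/3 ≈ 1.3333)
j = -2 (j = (-3 - 3) + 4 = -6 + 4 = -2)
u(c, I) = I + I**2 (u(c, I) = I**2 + I = I + I**2)
(z + u(F, j))**2 = (24 - 2*(1 - 2))**2 = (24 - 2*(-1))**2 = (24 + 2)**2 = 26**2 = 676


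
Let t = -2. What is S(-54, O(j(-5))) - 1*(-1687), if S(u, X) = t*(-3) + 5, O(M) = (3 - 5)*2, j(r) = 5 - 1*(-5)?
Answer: 1698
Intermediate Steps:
j(r) = 10 (j(r) = 5 + 5 = 10)
O(M) = -4 (O(M) = -2*2 = -4)
S(u, X) = 11 (S(u, X) = -2*(-3) + 5 = 6 + 5 = 11)
S(-54, O(j(-5))) - 1*(-1687) = 11 - 1*(-1687) = 11 + 1687 = 1698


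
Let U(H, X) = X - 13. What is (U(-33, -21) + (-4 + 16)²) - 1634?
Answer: -1524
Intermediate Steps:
U(H, X) = -13 + X
(U(-33, -21) + (-4 + 16)²) - 1634 = ((-13 - 21) + (-4 + 16)²) - 1634 = (-34 + 12²) - 1634 = (-34 + 144) - 1634 = 110 - 1634 = -1524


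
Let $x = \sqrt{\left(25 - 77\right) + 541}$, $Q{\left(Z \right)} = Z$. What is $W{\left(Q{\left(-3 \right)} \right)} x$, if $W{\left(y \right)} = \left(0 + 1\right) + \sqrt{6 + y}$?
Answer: $\sqrt{489} \left(1 + \sqrt{3}\right) \approx 60.415$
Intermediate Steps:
$W{\left(y \right)} = 1 + \sqrt{6 + y}$
$x = \sqrt{489}$ ($x = \sqrt{\left(25 - 77\right) + 541} = \sqrt{-52 + 541} = \sqrt{489} \approx 22.113$)
$W{\left(Q{\left(-3 \right)} \right)} x = \left(1 + \sqrt{6 - 3}\right) \sqrt{489} = \left(1 + \sqrt{3}\right) \sqrt{489} = \sqrt{489} \left(1 + \sqrt{3}\right)$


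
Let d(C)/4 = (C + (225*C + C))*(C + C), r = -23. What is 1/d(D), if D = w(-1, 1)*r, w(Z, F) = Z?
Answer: 1/960664 ≈ 1.0409e-6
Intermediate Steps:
D = 23 (D = -1*(-23) = 23)
d(C) = 1816*C² (d(C) = 4*((C + (225*C + C))*(C + C)) = 4*((C + 226*C)*(2*C)) = 4*((227*C)*(2*C)) = 4*(454*C²) = 1816*C²)
1/d(D) = 1/(1816*23²) = 1/(1816*529) = 1/960664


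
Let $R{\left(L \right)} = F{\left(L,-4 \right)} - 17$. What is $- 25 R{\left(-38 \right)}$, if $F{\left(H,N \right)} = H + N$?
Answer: $1475$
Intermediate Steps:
$R{\left(L \right)} = -21 + L$ ($R{\left(L \right)} = \left(L - 4\right) - 17 = \left(-4 + L\right) - 17 = -21 + L$)
$- 25 R{\left(-38 \right)} = - 25 \left(-21 - 38\right) = \left(-25\right) \left(-59\right) = 1475$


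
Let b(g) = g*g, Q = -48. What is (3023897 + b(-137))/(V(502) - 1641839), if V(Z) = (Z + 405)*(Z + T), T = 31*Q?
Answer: -3042666/2536141 ≈ -1.1997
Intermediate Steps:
T = -1488 (T = 31*(-48) = -1488)
b(g) = g²
V(Z) = (-1488 + Z)*(405 + Z) (V(Z) = (Z + 405)*(Z - 1488) = (405 + Z)*(-1488 + Z) = (-1488 + Z)*(405 + Z))
(3023897 + b(-137))/(V(502) - 1641839) = (3023897 + (-137)²)/((-602640 + 502² - 1083*502) - 1641839) = (3023897 + 18769)/((-602640 + 252004 - 543666) - 1641839) = 3042666/(-894302 - 1641839) = 3042666/(-2536141) = 3042666*(-1/2536141) = -3042666/2536141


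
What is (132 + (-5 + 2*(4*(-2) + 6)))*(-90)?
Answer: -11070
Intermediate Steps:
(132 + (-5 + 2*(4*(-2) + 6)))*(-90) = (132 + (-5 + 2*(-8 + 6)))*(-90) = (132 + (-5 + 2*(-2)))*(-90) = (132 + (-5 - 4))*(-90) = (132 - 9)*(-90) = 123*(-90) = -11070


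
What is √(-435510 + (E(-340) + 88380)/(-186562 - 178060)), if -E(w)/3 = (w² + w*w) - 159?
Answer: I*√57900486845408694/364622 ≈ 659.93*I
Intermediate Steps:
E(w) = 477 - 6*w² (E(w) = -3*((w² + w*w) - 159) = -3*((w² + w²) - 159) = -3*(2*w² - 159) = -3*(-159 + 2*w²) = 477 - 6*w²)
√(-435510 + (E(-340) + 88380)/(-186562 - 178060)) = √(-435510 + ((477 - 6*(-340)²) + 88380)/(-186562 - 178060)) = √(-435510 + ((477 - 6*115600) + 88380)/(-364622)) = √(-435510 + ((477 - 693600) + 88380)*(-1/364622)) = √(-435510 + (-693123 + 88380)*(-1/364622)) = √(-435510 - 604743*(-1/364622)) = √(-435510 + 604743/364622) = √(-158795922477/364622) = I*√57900486845408694/364622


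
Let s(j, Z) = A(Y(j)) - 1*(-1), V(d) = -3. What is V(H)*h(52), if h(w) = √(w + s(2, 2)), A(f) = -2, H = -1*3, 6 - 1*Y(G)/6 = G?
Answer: -3*√51 ≈ -21.424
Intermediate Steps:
Y(G) = 36 - 6*G
H = -3
s(j, Z) = -1 (s(j, Z) = -2 - 1*(-1) = -2 + 1 = -1)
h(w) = √(-1 + w) (h(w) = √(w - 1) = √(-1 + w))
V(H)*h(52) = -3*√(-1 + 52) = -3*√51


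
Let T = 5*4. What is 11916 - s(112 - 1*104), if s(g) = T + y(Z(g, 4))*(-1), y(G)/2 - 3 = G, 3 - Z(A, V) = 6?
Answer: 11896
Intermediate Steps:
Z(A, V) = -3 (Z(A, V) = 3 - 1*6 = 3 - 6 = -3)
y(G) = 6 + 2*G
T = 20
s(g) = 20 (s(g) = 20 + (6 + 2*(-3))*(-1) = 20 + (6 - 6)*(-1) = 20 + 0*(-1) = 20 + 0 = 20)
11916 - s(112 - 1*104) = 11916 - 1*20 = 11916 - 20 = 11896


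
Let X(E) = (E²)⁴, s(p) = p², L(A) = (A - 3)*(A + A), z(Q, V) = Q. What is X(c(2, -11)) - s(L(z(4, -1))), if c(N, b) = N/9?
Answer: -2754989888/43046721 ≈ -64.000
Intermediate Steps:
c(N, b) = N/9 (c(N, b) = N*(⅑) = N/9)
L(A) = 2*A*(-3 + A) (L(A) = (-3 + A)*(2*A) = 2*A*(-3 + A))
X(E) = E⁸
X(c(2, -11)) - s(L(z(4, -1))) = ((⅑)*2)⁸ - (2*4*(-3 + 4))² = (2/9)⁸ - (2*4*1)² = 256/43046721 - 1*8² = 256/43046721 - 1*64 = 256/43046721 - 64 = -2754989888/43046721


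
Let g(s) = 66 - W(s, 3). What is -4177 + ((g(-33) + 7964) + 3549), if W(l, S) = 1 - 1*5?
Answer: 7406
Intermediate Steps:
W(l, S) = -4 (W(l, S) = 1 - 5 = -4)
g(s) = 70 (g(s) = 66 - 1*(-4) = 66 + 4 = 70)
-4177 + ((g(-33) + 7964) + 3549) = -4177 + ((70 + 7964) + 3549) = -4177 + (8034 + 3549) = -4177 + 11583 = 7406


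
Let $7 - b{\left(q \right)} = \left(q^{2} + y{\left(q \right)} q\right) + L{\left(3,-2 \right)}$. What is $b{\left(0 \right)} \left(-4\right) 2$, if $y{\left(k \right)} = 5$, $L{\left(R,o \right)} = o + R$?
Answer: $-48$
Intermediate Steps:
$L{\left(R,o \right)} = R + o$
$b{\left(q \right)} = 6 - q^{2} - 5 q$ ($b{\left(q \right)} = 7 - \left(\left(q^{2} + 5 q\right) + \left(3 - 2\right)\right) = 7 - \left(\left(q^{2} + 5 q\right) + 1\right) = 7 - \left(1 + q^{2} + 5 q\right) = 6 - q^{2} - 5 q$)
$b{\left(0 \right)} \left(-4\right) 2 = \left(6 - 0^{2} - 0\right) \left(-4\right) 2 = \left(6 - 0 + 0\right) \left(-4\right) 2 = \left(6 + 0 + 0\right) \left(-4\right) 2 = 6 \left(-4\right) 2 = \left(-24\right) 2 = -48$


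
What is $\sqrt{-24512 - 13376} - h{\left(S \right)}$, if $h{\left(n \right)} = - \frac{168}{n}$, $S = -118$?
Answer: $- \frac{84}{59} + 32 i \sqrt{37} \approx -1.4237 + 194.65 i$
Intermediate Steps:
$\sqrt{-24512 - 13376} - h{\left(S \right)} = \sqrt{-24512 - 13376} - - \frac{168}{-118} = \sqrt{-37888} - \left(-168\right) \left(- \frac{1}{118}\right) = 32 i \sqrt{37} - \frac{84}{59} = - \frac{84}{59} + 32 i \sqrt{37}$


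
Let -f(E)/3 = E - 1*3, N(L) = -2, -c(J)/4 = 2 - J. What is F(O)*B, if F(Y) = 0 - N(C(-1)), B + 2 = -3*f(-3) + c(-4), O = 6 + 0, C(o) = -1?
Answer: -160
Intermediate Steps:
c(J) = -8 + 4*J (c(J) = -4*(2 - J) = -8 + 4*J)
f(E) = 9 - 3*E (f(E) = -3*(E - 1*3) = -3*(E - 3) = -3*(-3 + E) = 9 - 3*E)
O = 6
B = -80 (B = -2 + (-3*(9 - 3*(-3)) + (-8 + 4*(-4))) = -2 + (-3*(9 + 9) + (-8 - 16)) = -2 + (-3*18 - 24) = -2 + (-54 - 24) = -2 - 78 = -80)
F(Y) = 2 (F(Y) = 0 - 1*(-2) = 0 + 2 = 2)
F(O)*B = 2*(-80) = -160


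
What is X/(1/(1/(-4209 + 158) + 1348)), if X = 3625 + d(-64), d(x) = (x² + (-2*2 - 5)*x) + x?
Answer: 44958330051/4051 ≈ 1.1098e+7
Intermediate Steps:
d(x) = x² - 8*x (d(x) = (x² + (-4 - 5)*x) + x = (x² - 9*x) + x = x² - 8*x)
X = 8233 (X = 3625 - 64*(-8 - 64) = 3625 - 64*(-72) = 3625 + 4608 = 8233)
X/(1/(1/(-4209 + 158) + 1348)) = 8233/(1/(1/(-4209 + 158) + 1348)) = 8233/(1/(1/(-4051) + 1348)) = 8233/(1/(-1/4051 + 1348)) = 8233/(1/(5460747/4051)) = 8233/(4051/5460747) = 8233*(5460747/4051) = 44958330051/4051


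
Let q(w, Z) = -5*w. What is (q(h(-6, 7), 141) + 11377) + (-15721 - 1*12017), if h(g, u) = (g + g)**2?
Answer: -17081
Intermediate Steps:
h(g, u) = 4*g**2 (h(g, u) = (2*g)**2 = 4*g**2)
(q(h(-6, 7), 141) + 11377) + (-15721 - 1*12017) = (-20*(-6)**2 + 11377) + (-15721 - 1*12017) = (-20*36 + 11377) + (-15721 - 12017) = (-5*144 + 11377) - 27738 = (-720 + 11377) - 27738 = 10657 - 27738 = -17081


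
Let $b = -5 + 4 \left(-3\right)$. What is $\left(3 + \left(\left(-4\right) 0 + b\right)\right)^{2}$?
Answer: $196$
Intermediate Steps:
$b = -17$ ($b = -5 - 12 = -17$)
$\left(3 + \left(\left(-4\right) 0 + b\right)\right)^{2} = \left(3 - 17\right)^{2} = \left(-14\right)^{2} = 196$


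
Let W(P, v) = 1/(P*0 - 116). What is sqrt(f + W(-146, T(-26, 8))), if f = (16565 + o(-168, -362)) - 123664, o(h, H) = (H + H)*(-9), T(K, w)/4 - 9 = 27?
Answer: I*sqrt(338361241)/58 ≈ 317.15*I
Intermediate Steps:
T(K, w) = 144 (T(K, w) = 36 + 4*27 = 36 + 108 = 144)
W(P, v) = -1/116 (W(P, v) = 1/(0 - 116) = 1/(-116) = -1/116)
o(h, H) = -18*H (o(h, H) = (2*H)*(-9) = -18*H)
f = -100583 (f = (16565 - 18*(-362)) - 123664 = (16565 + 6516) - 123664 = 23081 - 123664 = -100583)
sqrt(f + W(-146, T(-26, 8))) = sqrt(-100583 - 1/116) = sqrt(-11667629/116) = I*sqrt(338361241)/58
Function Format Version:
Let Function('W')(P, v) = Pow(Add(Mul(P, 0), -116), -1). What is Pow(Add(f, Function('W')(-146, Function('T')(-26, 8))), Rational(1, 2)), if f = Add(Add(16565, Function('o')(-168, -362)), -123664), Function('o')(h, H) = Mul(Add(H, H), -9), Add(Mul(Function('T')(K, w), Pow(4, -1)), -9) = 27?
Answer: Mul(Rational(1, 58), I, Pow(338361241, Rational(1, 2))) ≈ Mul(317.15, I)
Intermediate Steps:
Function('T')(K, w) = 144 (Function('T')(K, w) = Add(36, Mul(4, 27)) = Add(36, 108) = 144)
Function('W')(P, v) = Rational(-1, 116) (Function('W')(P, v) = Pow(Add(0, -116), -1) = Pow(-116, -1) = Rational(-1, 116))
Function('o')(h, H) = Mul(-18, H) (Function('o')(h, H) = Mul(Mul(2, H), -9) = Mul(-18, H))
f = -100583 (f = Add(Add(16565, Mul(-18, -362)), -123664) = Add(Add(16565, 6516), -123664) = Add(23081, -123664) = -100583)
Pow(Add(f, Function('W')(-146, Function('T')(-26, 8))), Rational(1, 2)) = Pow(Add(-100583, Rational(-1, 116)), Rational(1, 2)) = Pow(Rational(-11667629, 116), Rational(1, 2)) = Mul(Rational(1, 58), I, Pow(338361241, Rational(1, 2)))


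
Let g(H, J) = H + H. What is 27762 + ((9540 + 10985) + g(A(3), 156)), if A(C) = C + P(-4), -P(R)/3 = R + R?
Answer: 48341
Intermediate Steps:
P(R) = -6*R (P(R) = -3*(R + R) = -6*R)
A(C) = 24 + C (A(C) = C - 6*(-4) = C + 24 = 24 + C)
g(H, J) = 2*H
27762 + ((9540 + 10985) + g(A(3), 156)) = 27762 + ((9540 + 10985) + 2*(24 + 3)) = 27762 + (20525 + 2*27) = 27762 + (20525 + 54) = 27762 + 20579 = 48341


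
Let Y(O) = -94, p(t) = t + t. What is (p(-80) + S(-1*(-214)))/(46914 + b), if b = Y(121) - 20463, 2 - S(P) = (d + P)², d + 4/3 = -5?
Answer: -389551/237213 ≈ -1.6422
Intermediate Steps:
d = -19/3 (d = -4/3 - 5 = -19/3 ≈ -6.3333)
p(t) = 2*t
S(P) = 2 - (-19/3 + P)²
b = -20557 (b = -94 - 20463 = -20557)
(p(-80) + S(-1*(-214)))/(46914 + b) = (2*(-80) + (2 - (-19 + 3*(-1*(-214)))²/9))/(46914 - 20557) = (-160 + (2 - (-19 + 3*214)²/9))/26357 = (-160 + (2 - (-19 + 642)²/9))*(1/26357) = (-160 + (2 - ⅑*623²))*(1/26357) = (-160 + (2 - ⅑*388129))*(1/26357) = (-160 + (2 - 388129/9))*(1/26357) = (-160 - 388111/9)*(1/26357) = -389551/9*1/26357 = -389551/237213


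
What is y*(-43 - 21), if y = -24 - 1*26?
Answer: 3200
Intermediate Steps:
y = -50 (y = -24 - 26 = -50)
y*(-43 - 21) = -50*(-43 - 21) = -50*(-64) = 3200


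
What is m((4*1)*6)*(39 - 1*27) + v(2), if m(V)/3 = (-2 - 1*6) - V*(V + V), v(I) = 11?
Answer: -41749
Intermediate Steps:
m(V) = -24 - 6*V² (m(V) = 3*((-2 - 1*6) - V*(V + V)) = 3*((-2 - 6) - V*2*V) = 3*(-8 - 2*V²) = -24 - 6*V²)
m((4*1)*6)*(39 - 1*27) + v(2) = (-24 - 6*((4*1)*6)²)*(39 - 1*27) + 11 = (-24 - 6*(4*6)²)*(39 - 27) + 11 = (-24 - 6*24²)*12 + 11 = (-24 - 6*576)*12 + 11 = (-24 - 3456)*12 + 11 = -3480*12 + 11 = -41760 + 11 = -41749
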